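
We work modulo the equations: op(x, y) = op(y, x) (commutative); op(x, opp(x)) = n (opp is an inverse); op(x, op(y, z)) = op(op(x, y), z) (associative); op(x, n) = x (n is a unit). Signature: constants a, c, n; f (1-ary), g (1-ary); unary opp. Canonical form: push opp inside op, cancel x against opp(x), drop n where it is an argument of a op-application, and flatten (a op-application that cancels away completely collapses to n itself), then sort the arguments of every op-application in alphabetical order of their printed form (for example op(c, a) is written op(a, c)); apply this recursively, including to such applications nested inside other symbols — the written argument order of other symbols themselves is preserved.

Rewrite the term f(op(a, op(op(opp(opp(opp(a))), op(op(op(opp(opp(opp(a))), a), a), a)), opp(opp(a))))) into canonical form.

Focus inside:  op(a, op(op(opp(opp(opp(a))), op(op(op(opp(opp(opp(a))), a), a), a)), opp(opp(a))))
Push opp inside:  distribute opp over op and collapse double opp
Collect:  op(a, a, a)
Reassemble:  f(op(a, a, a))

Answer: f(op(a, a, a))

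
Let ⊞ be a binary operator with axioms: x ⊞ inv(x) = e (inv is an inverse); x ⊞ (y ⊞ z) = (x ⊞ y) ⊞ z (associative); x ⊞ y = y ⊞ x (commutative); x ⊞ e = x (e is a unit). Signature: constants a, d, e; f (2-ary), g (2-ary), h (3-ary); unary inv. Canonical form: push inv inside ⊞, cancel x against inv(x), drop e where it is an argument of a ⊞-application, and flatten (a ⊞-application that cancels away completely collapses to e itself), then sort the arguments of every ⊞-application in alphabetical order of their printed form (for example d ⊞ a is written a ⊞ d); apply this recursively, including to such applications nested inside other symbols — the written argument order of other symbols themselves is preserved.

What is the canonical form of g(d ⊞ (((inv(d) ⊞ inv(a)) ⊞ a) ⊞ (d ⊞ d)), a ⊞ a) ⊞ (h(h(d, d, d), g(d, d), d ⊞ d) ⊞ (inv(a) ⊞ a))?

Cancel inverse pairs:  a cancels
Collect:  g(d ⊞ d, a ⊞ a) ⊞ h(h(d, d, d), g(d, d), d ⊞ d)

Answer: g(d ⊞ d, a ⊞ a) ⊞ h(h(d, d, d), g(d, d), d ⊞ d)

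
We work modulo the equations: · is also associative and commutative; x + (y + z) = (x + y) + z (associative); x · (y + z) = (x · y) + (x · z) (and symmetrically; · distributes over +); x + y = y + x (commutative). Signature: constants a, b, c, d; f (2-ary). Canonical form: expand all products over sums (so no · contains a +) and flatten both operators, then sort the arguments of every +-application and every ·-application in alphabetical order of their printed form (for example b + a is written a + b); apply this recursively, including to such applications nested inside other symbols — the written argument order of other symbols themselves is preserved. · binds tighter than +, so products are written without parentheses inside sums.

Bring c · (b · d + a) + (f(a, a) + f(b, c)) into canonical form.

Answer: a · c + b · c · d + f(a, a) + f(b, c)

Derivation:
Expand:  b · c · d + a · c + f(a, a) + f(b, c)
Sort arguments:  a · c + b · c · d + f(a, a) + f(b, c)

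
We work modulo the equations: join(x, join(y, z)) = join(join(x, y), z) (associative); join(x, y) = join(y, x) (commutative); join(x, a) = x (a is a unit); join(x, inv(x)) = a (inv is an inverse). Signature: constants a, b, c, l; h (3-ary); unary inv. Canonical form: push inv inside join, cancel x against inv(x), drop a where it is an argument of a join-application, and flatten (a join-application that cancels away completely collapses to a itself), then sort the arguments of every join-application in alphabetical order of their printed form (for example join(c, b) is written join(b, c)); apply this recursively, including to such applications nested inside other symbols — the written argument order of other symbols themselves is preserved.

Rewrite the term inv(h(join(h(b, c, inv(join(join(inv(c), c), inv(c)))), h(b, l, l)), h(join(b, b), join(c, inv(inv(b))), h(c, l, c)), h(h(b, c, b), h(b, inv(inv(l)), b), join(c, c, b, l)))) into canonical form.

Push inv inside:  distribute inv over join and collapse double inv
Combine occurrences:  inv(h(join(h(b, c, c), h(b, l, l)), h(join(b, b), join(b, c), h(c, l, c)), h(h(b, c, b), h(b, l, b), join(b, c, c, l))))

Answer: inv(h(join(h(b, c, c), h(b, l, l)), h(join(b, b), join(b, c), h(c, l, c)), h(h(b, c, b), h(b, l, b), join(b, c, c, l))))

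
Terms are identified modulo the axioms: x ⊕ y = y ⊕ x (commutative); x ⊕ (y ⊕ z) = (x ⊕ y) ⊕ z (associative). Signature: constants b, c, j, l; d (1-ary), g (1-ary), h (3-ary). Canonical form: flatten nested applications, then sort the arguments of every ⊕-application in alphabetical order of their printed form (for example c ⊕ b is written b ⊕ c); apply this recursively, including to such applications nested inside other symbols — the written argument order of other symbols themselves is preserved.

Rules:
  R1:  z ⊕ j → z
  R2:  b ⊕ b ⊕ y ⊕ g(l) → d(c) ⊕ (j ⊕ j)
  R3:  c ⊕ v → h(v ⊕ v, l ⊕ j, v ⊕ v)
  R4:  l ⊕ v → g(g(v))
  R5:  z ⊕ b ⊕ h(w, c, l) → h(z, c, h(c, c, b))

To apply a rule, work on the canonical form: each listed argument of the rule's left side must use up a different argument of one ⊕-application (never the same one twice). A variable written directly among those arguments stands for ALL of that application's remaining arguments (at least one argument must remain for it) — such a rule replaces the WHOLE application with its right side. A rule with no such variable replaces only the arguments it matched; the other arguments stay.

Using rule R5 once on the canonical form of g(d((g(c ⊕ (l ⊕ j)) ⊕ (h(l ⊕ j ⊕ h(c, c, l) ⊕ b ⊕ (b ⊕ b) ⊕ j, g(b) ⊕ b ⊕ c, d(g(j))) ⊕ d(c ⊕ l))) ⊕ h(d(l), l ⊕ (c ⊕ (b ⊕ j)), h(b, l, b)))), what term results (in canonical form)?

Answer: g(d(d(c ⊕ l) ⊕ g(c ⊕ j ⊕ l) ⊕ h(d(l), b ⊕ c ⊕ j ⊕ l, h(b, l, b)) ⊕ h(h(b ⊕ b ⊕ j ⊕ j ⊕ l, c, h(c, c, b)), b ⊕ c ⊕ g(b), d(g(j)))))

Derivation:
Canonical form:  g(d(d(c ⊕ l) ⊕ g(c ⊕ j ⊕ l) ⊕ h(b ⊕ b ⊕ b ⊕ h(c, c, l) ⊕ j ⊕ j ⊕ l, b ⊕ c ⊕ g(b), d(g(j))) ⊕ h(d(l), b ⊕ c ⊕ j ⊕ l, h(b, l, b))))
Match R5:  consume b, h(c, c, l);  w := c, z := b ⊕ b ⊕ j ⊕ j ⊕ l
Every leftover argument binds to the variable; the entire application is replaced.
New term:  g(d(d(c ⊕ l) ⊕ g(c ⊕ j ⊕ l) ⊕ h(d(l), b ⊕ c ⊕ j ⊕ l, h(b, l, b)) ⊕ h(h(b ⊕ b ⊕ j ⊕ j ⊕ l, c, h(c, c, b)), b ⊕ c ⊕ g(b), d(g(j)))))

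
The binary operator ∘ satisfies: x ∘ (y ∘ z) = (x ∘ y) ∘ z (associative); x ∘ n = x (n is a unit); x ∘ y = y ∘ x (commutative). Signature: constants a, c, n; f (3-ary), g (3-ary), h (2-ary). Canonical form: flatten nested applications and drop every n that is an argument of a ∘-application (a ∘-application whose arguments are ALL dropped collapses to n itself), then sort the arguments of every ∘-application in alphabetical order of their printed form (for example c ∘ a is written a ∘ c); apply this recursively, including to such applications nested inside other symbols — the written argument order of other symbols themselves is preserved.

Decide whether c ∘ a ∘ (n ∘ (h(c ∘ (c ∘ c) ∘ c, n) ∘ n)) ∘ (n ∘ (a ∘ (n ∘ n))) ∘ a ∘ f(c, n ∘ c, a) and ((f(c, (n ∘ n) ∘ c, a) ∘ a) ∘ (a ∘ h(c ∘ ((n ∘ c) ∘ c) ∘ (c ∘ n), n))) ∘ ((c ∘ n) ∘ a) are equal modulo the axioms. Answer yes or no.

Answer: yes — both canonical forms are a ∘ a ∘ a ∘ c ∘ f(c, c, a) ∘ h(c ∘ c ∘ c ∘ c, n)

Derivation:
Left:  c ∘ a ∘ (n ∘ (h(c ∘ (c ∘ c) ∘ c, n) ∘ n)) ∘ (n ∘ (a ∘ (n ∘ n))) ∘ a ∘ f(c, n ∘ c, a)
  Merge nested applications:  c ∘ a ∘ n ∘ h(c ∘ (c ∘ c) ∘ c, n) ∘ n ∘ n ∘ a ∘ n ∘ n ∘ a ∘ f(c, n ∘ c, a)
  Canonicalize subterm:  h(c ∘ (c ∘ c) ∘ c, n)  →  h(c ∘ c ∘ c ∘ c, n)
  Inside:  f(c, n ∘ c, a)  →  f(c, c, a)
  Drop the unit:  drop n (×5)
  Order the arguments:  a ∘ a ∘ a ∘ c ∘ f(c, c, a) ∘ h(c ∘ c ∘ c ∘ c, n)
Right:  ((f(c, (n ∘ n) ∘ c, a) ∘ a) ∘ (a ∘ h(c ∘ ((n ∘ c) ∘ c) ∘ (c ∘ n), n))) ∘ ((c ∘ n) ∘ a)
  Un-nest:  f(c, (n ∘ n) ∘ c, a) ∘ a ∘ a ∘ h(c ∘ ((n ∘ c) ∘ c) ∘ (c ∘ n), n) ∘ c ∘ n ∘ a
  Simplify inside:  f(c, (n ∘ n) ∘ c, a)  →  f(c, c, a)
  Inside:  h(c ∘ ((n ∘ c) ∘ c) ∘ (c ∘ n), n)  →  h(c ∘ c ∘ c ∘ c, n)
  Unit:  drop n
  Order the arguments:  a ∘ a ∘ a ∘ c ∘ f(c, c, a) ∘ h(c ∘ c ∘ c ∘ c, n)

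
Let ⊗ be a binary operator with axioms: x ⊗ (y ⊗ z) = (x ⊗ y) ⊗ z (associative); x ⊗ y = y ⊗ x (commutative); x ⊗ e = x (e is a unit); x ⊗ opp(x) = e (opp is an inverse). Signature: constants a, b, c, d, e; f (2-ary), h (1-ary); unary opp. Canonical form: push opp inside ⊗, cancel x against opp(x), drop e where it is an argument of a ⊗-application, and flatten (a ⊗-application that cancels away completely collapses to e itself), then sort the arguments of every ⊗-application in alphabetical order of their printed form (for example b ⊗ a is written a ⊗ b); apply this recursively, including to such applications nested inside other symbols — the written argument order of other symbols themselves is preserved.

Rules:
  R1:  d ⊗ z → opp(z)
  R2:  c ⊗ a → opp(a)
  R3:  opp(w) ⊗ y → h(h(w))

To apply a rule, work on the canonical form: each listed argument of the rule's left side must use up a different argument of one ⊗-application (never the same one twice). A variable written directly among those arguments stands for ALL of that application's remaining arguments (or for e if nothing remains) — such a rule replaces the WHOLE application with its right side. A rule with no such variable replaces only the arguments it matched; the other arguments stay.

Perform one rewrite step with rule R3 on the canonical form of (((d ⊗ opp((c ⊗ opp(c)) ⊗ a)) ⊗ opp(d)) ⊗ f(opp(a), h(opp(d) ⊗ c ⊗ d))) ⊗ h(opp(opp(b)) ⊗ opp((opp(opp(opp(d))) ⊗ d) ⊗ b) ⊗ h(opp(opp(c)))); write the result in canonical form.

Canonical form:  f(opp(a), h(c)) ⊗ h(h(c)) ⊗ opp(a)
Match R3:  consume opp(a);  w := a, y := f(opp(a), h(c)) ⊗ h(h(c))
Every leftover argument binds to the variable; the entire application is replaced.
Result:  h(h(a))

Answer: h(h(a))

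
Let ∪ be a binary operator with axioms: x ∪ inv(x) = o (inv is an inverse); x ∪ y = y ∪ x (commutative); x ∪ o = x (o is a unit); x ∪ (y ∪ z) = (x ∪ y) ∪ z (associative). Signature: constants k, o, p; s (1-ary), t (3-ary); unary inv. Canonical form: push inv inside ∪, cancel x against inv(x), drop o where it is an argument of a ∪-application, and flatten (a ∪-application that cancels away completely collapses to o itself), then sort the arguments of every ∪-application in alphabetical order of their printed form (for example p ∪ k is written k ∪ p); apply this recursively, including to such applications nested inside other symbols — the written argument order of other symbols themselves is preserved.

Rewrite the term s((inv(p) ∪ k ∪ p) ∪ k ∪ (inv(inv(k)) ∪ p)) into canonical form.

Answer: s(k ∪ k ∪ k ∪ p)

Derivation:
Focus inside:  (inv(p) ∪ k ∪ p) ∪ k ∪ (inv(inv(k)) ∪ p)
Push inv inside:  distribute inv over ∪ and collapse double inv
Collect terms:  p ∪ k ∪ k ∪ k
Sort arguments:  k ∪ k ∪ k ∪ p
Rebuild:  s(k ∪ k ∪ k ∪ p)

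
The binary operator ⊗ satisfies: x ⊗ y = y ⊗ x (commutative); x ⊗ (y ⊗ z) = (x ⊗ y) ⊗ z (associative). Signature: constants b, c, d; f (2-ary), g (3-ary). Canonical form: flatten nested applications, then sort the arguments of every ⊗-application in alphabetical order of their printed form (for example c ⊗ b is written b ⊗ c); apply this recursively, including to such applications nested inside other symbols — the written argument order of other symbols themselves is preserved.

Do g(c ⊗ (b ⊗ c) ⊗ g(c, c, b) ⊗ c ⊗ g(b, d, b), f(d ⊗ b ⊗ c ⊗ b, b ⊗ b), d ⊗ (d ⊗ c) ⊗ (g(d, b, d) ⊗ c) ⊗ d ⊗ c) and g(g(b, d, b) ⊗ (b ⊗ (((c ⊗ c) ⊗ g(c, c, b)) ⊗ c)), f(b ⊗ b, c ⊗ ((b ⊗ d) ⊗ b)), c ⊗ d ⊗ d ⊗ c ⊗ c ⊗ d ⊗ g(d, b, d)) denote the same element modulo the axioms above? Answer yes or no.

Left:  g(c ⊗ (b ⊗ c) ⊗ g(c, c, b) ⊗ c ⊗ g(b, d, b), f(d ⊗ b ⊗ c ⊗ b, b ⊗ b), d ⊗ (d ⊗ c) ⊗ (g(d, b, d) ⊗ c) ⊗ d ⊗ c)
  Descend into:  c ⊗ (b ⊗ c) ⊗ g(c, c, b) ⊗ c ⊗ g(b, d, b)
  Merge nested applications:  c ⊗ b ⊗ c ⊗ g(c, c, b) ⊗ c ⊗ g(b, d, b)
  Order the arguments:  b ⊗ c ⊗ c ⊗ c ⊗ g(b, d, b) ⊗ g(c, c, b)
  Rebuild:  g(b ⊗ c ⊗ c ⊗ c ⊗ g(b, d, b) ⊗ g(c, c, b), f(b ⊗ b ⊗ c ⊗ d, b ⊗ b), c ⊗ c ⊗ c ⊗ d ⊗ d ⊗ d ⊗ g(d, b, d))
Right:  g(g(b, d, b) ⊗ (b ⊗ (((c ⊗ c) ⊗ g(c, c, b)) ⊗ c)), f(b ⊗ b, c ⊗ ((b ⊗ d) ⊗ b)), c ⊗ d ⊗ d ⊗ c ⊗ c ⊗ d ⊗ g(d, b, d))
  Work inside:  g(b, d, b) ⊗ (b ⊗ (((c ⊗ c) ⊗ g(c, c, b)) ⊗ c))
  Merge nested applications:  g(b, d, b) ⊗ b ⊗ c ⊗ c ⊗ g(c, c, b) ⊗ c
  Order the arguments:  b ⊗ c ⊗ c ⊗ c ⊗ g(b, d, b) ⊗ g(c, c, b)
  Reassemble:  g(b ⊗ c ⊗ c ⊗ c ⊗ g(b, d, b) ⊗ g(c, c, b), f(b ⊗ b, b ⊗ b ⊗ c ⊗ d), c ⊗ c ⊗ c ⊗ d ⊗ d ⊗ d ⊗ g(d, b, d))

Answer: no — g(b ⊗ c ⊗ c ⊗ c ⊗ g(b, d, b) ⊗ g(c, c, b), f(b ⊗ b ⊗ c ⊗ d, b ⊗ b), c ⊗ c ⊗ c ⊗ d ⊗ d ⊗ d ⊗ g(d, b, d)) vs g(b ⊗ c ⊗ c ⊗ c ⊗ g(b, d, b) ⊗ g(c, c, b), f(b ⊗ b, b ⊗ b ⊗ c ⊗ d), c ⊗ c ⊗ c ⊗ d ⊗ d ⊗ d ⊗ g(d, b, d))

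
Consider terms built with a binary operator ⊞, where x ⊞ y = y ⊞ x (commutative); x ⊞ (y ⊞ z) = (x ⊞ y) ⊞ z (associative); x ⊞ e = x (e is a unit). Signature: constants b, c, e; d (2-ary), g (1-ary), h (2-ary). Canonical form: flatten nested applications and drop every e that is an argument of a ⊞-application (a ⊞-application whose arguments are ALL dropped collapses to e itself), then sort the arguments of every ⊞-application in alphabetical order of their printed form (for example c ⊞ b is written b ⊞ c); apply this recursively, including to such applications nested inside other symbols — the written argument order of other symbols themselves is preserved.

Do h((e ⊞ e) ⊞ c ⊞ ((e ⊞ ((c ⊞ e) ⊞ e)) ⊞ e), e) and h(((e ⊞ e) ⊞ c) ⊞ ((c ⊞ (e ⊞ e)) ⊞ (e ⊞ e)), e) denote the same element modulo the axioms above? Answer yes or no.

Left:  h((e ⊞ e) ⊞ c ⊞ ((e ⊞ ((c ⊞ e) ⊞ e)) ⊞ e), e)
  Focus inside:  (e ⊞ e) ⊞ c ⊞ ((e ⊞ ((c ⊞ e) ⊞ e)) ⊞ e)
  Flatten:  e ⊞ e ⊞ c ⊞ e ⊞ c ⊞ e ⊞ e ⊞ e
  Drop the unit:  drop e (×6)
  Sort:  c ⊞ c
  Reassemble:  h(c ⊞ c, e)
Right:  h(((e ⊞ e) ⊞ c) ⊞ ((c ⊞ (e ⊞ e)) ⊞ (e ⊞ e)), e)
  Work inside:  ((e ⊞ e) ⊞ c) ⊞ ((c ⊞ (e ⊞ e)) ⊞ (e ⊞ e))
  Flatten:  e ⊞ e ⊞ c ⊞ c ⊞ e ⊞ e ⊞ e ⊞ e
  Units out:  drop e (×6)
  Sort:  c ⊞ c
  Put back:  h(c ⊞ c, e)

Answer: yes — both canonical forms are h(c ⊞ c, e)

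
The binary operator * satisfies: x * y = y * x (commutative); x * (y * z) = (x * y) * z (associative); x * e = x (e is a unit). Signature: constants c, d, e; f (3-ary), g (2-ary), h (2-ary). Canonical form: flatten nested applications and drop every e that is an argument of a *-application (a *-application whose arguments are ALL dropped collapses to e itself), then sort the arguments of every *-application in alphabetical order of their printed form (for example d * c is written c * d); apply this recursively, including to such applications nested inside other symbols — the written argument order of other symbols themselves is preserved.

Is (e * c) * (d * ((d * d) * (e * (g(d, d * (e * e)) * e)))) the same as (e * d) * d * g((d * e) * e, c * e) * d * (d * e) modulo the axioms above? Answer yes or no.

Left:  (e * c) * (d * ((d * d) * (e * (g(d, d * (e * e)) * e))))
  Un-nest:  e * c * d * d * d * e * g(d, d * (e * e)) * e
  Inside:  g(d, d * (e * e))  →  g(d, d)
  Units out:  drop e (×3)
  Order the arguments:  c * d * d * d * g(d, d)
Right:  (e * d) * d * g((d * e) * e, c * e) * d * (d * e)
  Flatten:  e * d * d * g((d * e) * e, c * e) * d * d * e
  Simplify inside:  g((d * e) * e, c * e)  →  g(d, c)
  Units out:  drop e (×2)
  Sort arguments:  d * d * d * d * g(d, c)

Answer: no — c * d * d * d * g(d, d) vs d * d * d * d * g(d, c)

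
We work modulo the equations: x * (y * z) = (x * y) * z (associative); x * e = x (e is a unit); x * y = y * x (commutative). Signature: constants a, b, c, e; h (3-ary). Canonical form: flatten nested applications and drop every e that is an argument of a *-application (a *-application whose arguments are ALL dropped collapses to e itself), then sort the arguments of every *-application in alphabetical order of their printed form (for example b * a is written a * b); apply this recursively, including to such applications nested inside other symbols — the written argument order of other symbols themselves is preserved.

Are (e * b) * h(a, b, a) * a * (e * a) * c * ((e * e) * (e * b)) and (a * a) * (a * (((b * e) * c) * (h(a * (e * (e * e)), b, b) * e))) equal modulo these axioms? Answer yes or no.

Answer: no — a * a * b * b * c * h(a, b, a) vs a * a * a * b * c * h(a, b, b)

Derivation:
Left:  (e * b) * h(a, b, a) * a * (e * a) * c * ((e * e) * (e * b))
  Flatten:  e * b * h(a, b, a) * a * e * a * c * e * e * e * b
  Units out:  drop e (×5)
  Sort:  a * a * b * b * c * h(a, b, a)
Right:  (a * a) * (a * (((b * e) * c) * (h(a * (e * (e * e)), b, b) * e)))
  Un-nest:  a * a * a * b * e * c * h(a * (e * (e * e)), b, b) * e
  Inside:  h(a * (e * (e * e)), b, b)  →  h(a, b, b)
  Unit:  drop e (×2)
  Sort arguments:  a * a * a * b * c * h(a, b, b)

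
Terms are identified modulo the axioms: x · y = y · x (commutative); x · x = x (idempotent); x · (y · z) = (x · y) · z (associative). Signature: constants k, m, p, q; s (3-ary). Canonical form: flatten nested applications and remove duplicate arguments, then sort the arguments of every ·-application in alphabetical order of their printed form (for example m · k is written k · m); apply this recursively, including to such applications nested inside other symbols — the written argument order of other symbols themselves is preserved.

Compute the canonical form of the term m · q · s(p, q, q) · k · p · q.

Deduplicate:  drop duplicate q
Sort:  k · m · p · q · s(p, q, q)

Answer: k · m · p · q · s(p, q, q)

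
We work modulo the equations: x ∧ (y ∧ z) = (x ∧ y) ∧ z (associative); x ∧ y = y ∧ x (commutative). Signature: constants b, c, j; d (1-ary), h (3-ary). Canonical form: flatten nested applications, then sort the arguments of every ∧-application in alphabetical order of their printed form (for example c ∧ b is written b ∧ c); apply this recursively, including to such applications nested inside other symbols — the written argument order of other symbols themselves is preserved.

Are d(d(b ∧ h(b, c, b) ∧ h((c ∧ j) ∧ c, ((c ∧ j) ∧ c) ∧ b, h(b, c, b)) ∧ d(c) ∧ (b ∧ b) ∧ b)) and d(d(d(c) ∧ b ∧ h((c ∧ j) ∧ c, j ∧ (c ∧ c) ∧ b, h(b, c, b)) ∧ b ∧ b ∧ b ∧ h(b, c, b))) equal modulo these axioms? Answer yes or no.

Answer: yes — both canonical forms are d(d(b ∧ b ∧ b ∧ b ∧ d(c) ∧ h(b, c, b) ∧ h(c ∧ c ∧ j, b ∧ c ∧ c ∧ j, h(b, c, b))))

Derivation:
Left:  d(d(b ∧ h(b, c, b) ∧ h((c ∧ j) ∧ c, ((c ∧ j) ∧ c) ∧ b, h(b, c, b)) ∧ d(c) ∧ (b ∧ b) ∧ b))
  Focus inside:  b ∧ h(b, c, b) ∧ h((c ∧ j) ∧ c, ((c ∧ j) ∧ c) ∧ b, h(b, c, b)) ∧ d(c) ∧ (b ∧ b) ∧ b
  Un-nest:  b ∧ h(b, c, b) ∧ h((c ∧ j) ∧ c, ((c ∧ j) ∧ c) ∧ b, h(b, c, b)) ∧ d(c) ∧ b ∧ b ∧ b
  Inside:  h((c ∧ j) ∧ c, ((c ∧ j) ∧ c) ∧ b, h(b, c, b))  →  h(c ∧ c ∧ j, b ∧ c ∧ c ∧ j, h(b, c, b))
  Order the arguments:  b ∧ b ∧ b ∧ b ∧ d(c) ∧ h(b, c, b) ∧ h(c ∧ c ∧ j, b ∧ c ∧ c ∧ j, h(b, c, b))
  Rebuild:  d(d(b ∧ b ∧ b ∧ b ∧ d(c) ∧ h(b, c, b) ∧ h(c ∧ c ∧ j, b ∧ c ∧ c ∧ j, h(b, c, b))))
Right:  d(d(d(c) ∧ b ∧ h((c ∧ j) ∧ c, j ∧ (c ∧ c) ∧ b, h(b, c, b)) ∧ b ∧ b ∧ b ∧ h(b, c, b)))
  Focus inside:  d(c) ∧ b ∧ h((c ∧ j) ∧ c, j ∧ (c ∧ c) ∧ b, h(b, c, b)) ∧ b ∧ b ∧ b ∧ h(b, c, b)
  Canonicalize subterm:  h((c ∧ j) ∧ c, j ∧ (c ∧ c) ∧ b, h(b, c, b))  →  h(c ∧ c ∧ j, b ∧ c ∧ c ∧ j, h(b, c, b))
  Order the arguments:  b ∧ b ∧ b ∧ b ∧ d(c) ∧ h(b, c, b) ∧ h(c ∧ c ∧ j, b ∧ c ∧ c ∧ j, h(b, c, b))
  Reassemble:  d(d(b ∧ b ∧ b ∧ b ∧ d(c) ∧ h(b, c, b) ∧ h(c ∧ c ∧ j, b ∧ c ∧ c ∧ j, h(b, c, b))))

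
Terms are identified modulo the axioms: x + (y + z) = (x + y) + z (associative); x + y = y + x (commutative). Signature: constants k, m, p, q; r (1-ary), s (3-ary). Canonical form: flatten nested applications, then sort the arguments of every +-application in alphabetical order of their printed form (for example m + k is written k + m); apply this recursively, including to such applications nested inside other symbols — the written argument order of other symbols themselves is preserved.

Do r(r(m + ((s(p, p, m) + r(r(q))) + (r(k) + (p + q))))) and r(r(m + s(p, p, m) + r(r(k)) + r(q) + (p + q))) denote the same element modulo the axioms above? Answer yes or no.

Left:  r(r(m + ((s(p, p, m) + r(r(q))) + (r(k) + (p + q)))))
  Descend into:  m + ((s(p, p, m) + r(r(q))) + (r(k) + (p + q)))
  Merge nested applications:  m + s(p, p, m) + r(r(q)) + r(k) + p + q
  Order the arguments:  m + p + q + r(k) + r(r(q)) + s(p, p, m)
  Reassemble:  r(r(m + p + q + r(k) + r(r(q)) + s(p, p, m)))
Right:  r(r(m + s(p, p, m) + r(r(k)) + r(q) + (p + q)))
  Focus inside:  m + s(p, p, m) + r(r(k)) + r(q) + (p + q)
  Flatten:  m + s(p, p, m) + r(r(k)) + r(q) + p + q
  Sort:  m + p + q + r(q) + r(r(k)) + s(p, p, m)
  Rebuild:  r(r(m + p + q + r(q) + r(r(k)) + s(p, p, m)))

Answer: no — r(r(m + p + q + r(k) + r(r(q)) + s(p, p, m))) vs r(r(m + p + q + r(q) + r(r(k)) + s(p, p, m)))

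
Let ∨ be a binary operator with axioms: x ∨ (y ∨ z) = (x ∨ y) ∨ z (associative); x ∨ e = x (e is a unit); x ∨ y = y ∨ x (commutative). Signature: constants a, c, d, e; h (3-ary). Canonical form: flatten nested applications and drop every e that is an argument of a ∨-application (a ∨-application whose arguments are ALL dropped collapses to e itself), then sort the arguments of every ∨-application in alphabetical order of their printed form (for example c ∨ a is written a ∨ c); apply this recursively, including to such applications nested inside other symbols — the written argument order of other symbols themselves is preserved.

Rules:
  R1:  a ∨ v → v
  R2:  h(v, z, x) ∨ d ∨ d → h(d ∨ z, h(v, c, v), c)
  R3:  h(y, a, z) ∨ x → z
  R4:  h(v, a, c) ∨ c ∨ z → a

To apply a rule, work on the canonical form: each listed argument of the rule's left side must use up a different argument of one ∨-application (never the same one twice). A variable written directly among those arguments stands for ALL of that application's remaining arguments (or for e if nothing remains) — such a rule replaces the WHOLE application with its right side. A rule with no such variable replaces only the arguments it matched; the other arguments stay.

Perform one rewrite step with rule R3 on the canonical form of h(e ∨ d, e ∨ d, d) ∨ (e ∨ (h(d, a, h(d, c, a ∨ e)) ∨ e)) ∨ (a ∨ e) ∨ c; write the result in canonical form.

Answer: h(d, c, a)

Derivation:
Canonical form:  a ∨ c ∨ h(d, a, h(d, c, a)) ∨ h(d, d, d)
R3 matches:  uses h(d, a, h(d, c, a));  x := a ∨ c ∨ h(d, d, d), y := d, z := h(d, c, a)
The extension variable absorbs all remaining arguments, so the whole application is rewritten.
Giving:  h(d, c, a)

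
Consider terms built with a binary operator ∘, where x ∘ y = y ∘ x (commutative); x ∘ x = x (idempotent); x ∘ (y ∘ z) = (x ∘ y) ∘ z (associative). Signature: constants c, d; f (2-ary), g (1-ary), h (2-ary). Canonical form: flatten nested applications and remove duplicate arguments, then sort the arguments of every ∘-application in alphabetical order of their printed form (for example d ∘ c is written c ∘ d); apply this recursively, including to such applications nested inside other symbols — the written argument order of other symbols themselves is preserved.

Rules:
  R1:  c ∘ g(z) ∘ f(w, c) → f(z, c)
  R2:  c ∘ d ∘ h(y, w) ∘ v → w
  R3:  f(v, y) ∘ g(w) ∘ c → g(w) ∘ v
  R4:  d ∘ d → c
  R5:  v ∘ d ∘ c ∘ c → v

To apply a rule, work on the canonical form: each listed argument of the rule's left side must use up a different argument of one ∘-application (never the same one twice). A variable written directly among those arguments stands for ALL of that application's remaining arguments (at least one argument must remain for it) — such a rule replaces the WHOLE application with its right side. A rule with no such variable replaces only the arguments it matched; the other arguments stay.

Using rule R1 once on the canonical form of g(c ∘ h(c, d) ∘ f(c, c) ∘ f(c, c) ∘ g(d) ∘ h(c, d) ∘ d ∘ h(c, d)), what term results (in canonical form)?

Answer: g(d ∘ f(d, c) ∘ h(c, d))

Derivation:
Canonical form:  g(c ∘ d ∘ f(c, c) ∘ g(d) ∘ h(c, d))
Match R1:  consume c, f(c, c), g(d);  w := c, z := d
Giving:  g(d ∘ f(d, c) ∘ h(c, d))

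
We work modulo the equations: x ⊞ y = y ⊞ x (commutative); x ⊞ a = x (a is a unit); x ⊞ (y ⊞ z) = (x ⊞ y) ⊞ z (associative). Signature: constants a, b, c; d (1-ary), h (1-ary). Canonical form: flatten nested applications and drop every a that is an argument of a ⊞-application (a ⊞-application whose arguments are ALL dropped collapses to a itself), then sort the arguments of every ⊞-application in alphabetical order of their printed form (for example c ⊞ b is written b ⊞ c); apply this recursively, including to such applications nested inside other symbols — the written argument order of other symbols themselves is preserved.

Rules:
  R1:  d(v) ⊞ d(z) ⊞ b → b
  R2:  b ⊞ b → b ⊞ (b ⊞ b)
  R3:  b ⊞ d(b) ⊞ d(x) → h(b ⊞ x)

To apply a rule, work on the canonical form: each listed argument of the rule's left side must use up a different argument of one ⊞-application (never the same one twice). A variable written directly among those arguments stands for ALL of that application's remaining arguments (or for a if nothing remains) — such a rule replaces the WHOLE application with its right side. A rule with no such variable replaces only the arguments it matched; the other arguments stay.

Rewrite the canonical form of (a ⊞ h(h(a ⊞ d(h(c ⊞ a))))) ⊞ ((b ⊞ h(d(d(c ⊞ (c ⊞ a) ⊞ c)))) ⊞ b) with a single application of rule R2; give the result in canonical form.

Canonical form:  b ⊞ b ⊞ h(d(d(c ⊞ c ⊞ c))) ⊞ h(h(d(h(c))))
Match R2:  consume b, b
Result:  b ⊞ b ⊞ b ⊞ h(d(d(c ⊞ c ⊞ c))) ⊞ h(h(d(h(c))))

Answer: b ⊞ b ⊞ b ⊞ h(d(d(c ⊞ c ⊞ c))) ⊞ h(h(d(h(c))))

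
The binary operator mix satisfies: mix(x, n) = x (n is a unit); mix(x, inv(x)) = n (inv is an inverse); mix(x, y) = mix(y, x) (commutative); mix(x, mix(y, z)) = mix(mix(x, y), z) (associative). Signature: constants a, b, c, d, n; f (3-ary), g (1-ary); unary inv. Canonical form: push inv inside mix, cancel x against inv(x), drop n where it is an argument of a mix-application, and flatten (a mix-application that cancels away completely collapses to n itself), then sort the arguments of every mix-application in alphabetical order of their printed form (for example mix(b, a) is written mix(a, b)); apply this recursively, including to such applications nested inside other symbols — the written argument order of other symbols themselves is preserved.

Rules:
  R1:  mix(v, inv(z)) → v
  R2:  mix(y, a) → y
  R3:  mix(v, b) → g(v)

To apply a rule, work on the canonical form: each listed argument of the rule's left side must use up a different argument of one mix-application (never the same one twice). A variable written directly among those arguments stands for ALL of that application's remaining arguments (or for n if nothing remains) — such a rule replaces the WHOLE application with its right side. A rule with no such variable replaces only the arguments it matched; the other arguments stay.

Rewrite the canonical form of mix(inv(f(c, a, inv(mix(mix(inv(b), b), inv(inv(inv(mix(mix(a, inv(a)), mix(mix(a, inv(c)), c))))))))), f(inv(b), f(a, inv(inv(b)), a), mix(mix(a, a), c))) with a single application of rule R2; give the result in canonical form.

Canonical form:  mix(f(inv(b), f(a, b, a), mix(a, a, c)), inv(f(c, a, a)))
Apply R2:  consuming a;  y := mix(a, c)
Every leftover argument binds to the variable; the entire application is replaced.
Giving:  mix(f(inv(b), f(a, b, a), mix(a, c)), inv(f(c, a, a)))

Answer: mix(f(inv(b), f(a, b, a), mix(a, c)), inv(f(c, a, a)))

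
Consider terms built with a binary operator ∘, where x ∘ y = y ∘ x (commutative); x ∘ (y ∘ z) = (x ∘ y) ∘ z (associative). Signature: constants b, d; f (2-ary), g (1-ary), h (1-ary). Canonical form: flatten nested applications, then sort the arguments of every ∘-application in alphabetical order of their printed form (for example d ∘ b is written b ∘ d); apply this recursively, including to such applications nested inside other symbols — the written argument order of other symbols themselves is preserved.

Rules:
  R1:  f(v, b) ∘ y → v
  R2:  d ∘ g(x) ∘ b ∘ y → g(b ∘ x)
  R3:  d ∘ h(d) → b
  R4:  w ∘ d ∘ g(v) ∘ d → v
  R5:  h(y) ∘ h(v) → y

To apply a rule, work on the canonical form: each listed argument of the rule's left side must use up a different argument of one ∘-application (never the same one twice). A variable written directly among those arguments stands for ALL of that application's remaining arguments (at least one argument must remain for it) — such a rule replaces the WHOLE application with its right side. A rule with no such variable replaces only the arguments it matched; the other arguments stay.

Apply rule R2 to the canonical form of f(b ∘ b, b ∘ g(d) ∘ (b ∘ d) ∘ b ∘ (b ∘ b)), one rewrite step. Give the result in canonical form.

Canonical form:  f(b ∘ b, b ∘ b ∘ b ∘ b ∘ b ∘ d ∘ g(d))
Match R2:  consume b, d, g(d);  x := d, y := b ∘ b ∘ b ∘ b
The variable takes the whole remainder — replace the entire application.
New term:  f(b ∘ b, g(b ∘ d))

Answer: f(b ∘ b, g(b ∘ d))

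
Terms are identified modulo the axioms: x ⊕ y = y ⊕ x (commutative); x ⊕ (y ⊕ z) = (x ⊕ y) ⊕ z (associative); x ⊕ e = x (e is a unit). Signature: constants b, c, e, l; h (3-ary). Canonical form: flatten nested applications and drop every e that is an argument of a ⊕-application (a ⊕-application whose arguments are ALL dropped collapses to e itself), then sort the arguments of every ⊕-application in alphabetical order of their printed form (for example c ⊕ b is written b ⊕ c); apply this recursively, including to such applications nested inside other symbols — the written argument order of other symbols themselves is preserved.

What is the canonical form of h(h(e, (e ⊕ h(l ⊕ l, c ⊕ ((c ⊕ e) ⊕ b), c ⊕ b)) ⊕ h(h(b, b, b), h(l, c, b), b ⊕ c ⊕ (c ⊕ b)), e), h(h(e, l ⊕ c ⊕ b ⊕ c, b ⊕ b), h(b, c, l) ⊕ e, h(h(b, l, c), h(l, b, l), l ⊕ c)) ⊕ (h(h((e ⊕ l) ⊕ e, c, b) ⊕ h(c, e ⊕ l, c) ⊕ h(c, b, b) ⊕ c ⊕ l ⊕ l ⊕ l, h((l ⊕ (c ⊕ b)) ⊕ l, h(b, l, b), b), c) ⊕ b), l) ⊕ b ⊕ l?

Answer: b ⊕ h(h(e, h(h(b, b, b), h(l, c, b), b ⊕ b ⊕ c ⊕ c) ⊕ h(l ⊕ l, b ⊕ c ⊕ c, b ⊕ c), e), b ⊕ h(c ⊕ h(c, b, b) ⊕ h(c, l, c) ⊕ h(l, c, b) ⊕ l ⊕ l ⊕ l, h(b ⊕ c ⊕ l ⊕ l, h(b, l, b), b), c) ⊕ h(h(e, b ⊕ c ⊕ c ⊕ l, b ⊕ b), h(b, c, l), h(h(b, l, c), h(l, b, l), c ⊕ l)), l) ⊕ l

Derivation:
Simplify inside:  h(h(e, (e ⊕ h(l ⊕ l, c ⊕ ((c ⊕ e) ⊕ b), c ⊕ b)) ⊕ h(h(b, b, b), h(l, c, b), b ⊕ c ⊕ (c ⊕ b)), e), h(h(e, l ⊕ c ⊕ b ⊕ c, b ⊕ b), h(b, c, l) ⊕ e, h(h(b, l, c), h(l, b, l), l ⊕ c)) ⊕ (h(h((e ⊕ l) ⊕ e, c, b) ⊕ h(c, e ⊕ l, c) ⊕ h(c, b, b) ⊕ c ⊕ l ⊕ l ⊕ l, h((l ⊕ (c ⊕ b)) ⊕ l, h(b, l, b), b), c) ⊕ b), l)  →  h(h(e, h(h(b, b, b), h(l, c, b), b ⊕ b ⊕ c ⊕ c) ⊕ h(l ⊕ l, b ⊕ c ⊕ c, b ⊕ c), e), b ⊕ h(c ⊕ h(c, b, b) ⊕ h(c, l, c) ⊕ h(l, c, b) ⊕ l ⊕ l ⊕ l, h(b ⊕ c ⊕ l ⊕ l, h(b, l, b), b), c) ⊕ h(h(e, b ⊕ c ⊕ c ⊕ l, b ⊕ b), h(b, c, l), h(h(b, l, c), h(l, b, l), c ⊕ l)), l)
Sort arguments:  b ⊕ h(h(e, h(h(b, b, b), h(l, c, b), b ⊕ b ⊕ c ⊕ c) ⊕ h(l ⊕ l, b ⊕ c ⊕ c, b ⊕ c), e), b ⊕ h(c ⊕ h(c, b, b) ⊕ h(c, l, c) ⊕ h(l, c, b) ⊕ l ⊕ l ⊕ l, h(b ⊕ c ⊕ l ⊕ l, h(b, l, b), b), c) ⊕ h(h(e, b ⊕ c ⊕ c ⊕ l, b ⊕ b), h(b, c, l), h(h(b, l, c), h(l, b, l), c ⊕ l)), l) ⊕ l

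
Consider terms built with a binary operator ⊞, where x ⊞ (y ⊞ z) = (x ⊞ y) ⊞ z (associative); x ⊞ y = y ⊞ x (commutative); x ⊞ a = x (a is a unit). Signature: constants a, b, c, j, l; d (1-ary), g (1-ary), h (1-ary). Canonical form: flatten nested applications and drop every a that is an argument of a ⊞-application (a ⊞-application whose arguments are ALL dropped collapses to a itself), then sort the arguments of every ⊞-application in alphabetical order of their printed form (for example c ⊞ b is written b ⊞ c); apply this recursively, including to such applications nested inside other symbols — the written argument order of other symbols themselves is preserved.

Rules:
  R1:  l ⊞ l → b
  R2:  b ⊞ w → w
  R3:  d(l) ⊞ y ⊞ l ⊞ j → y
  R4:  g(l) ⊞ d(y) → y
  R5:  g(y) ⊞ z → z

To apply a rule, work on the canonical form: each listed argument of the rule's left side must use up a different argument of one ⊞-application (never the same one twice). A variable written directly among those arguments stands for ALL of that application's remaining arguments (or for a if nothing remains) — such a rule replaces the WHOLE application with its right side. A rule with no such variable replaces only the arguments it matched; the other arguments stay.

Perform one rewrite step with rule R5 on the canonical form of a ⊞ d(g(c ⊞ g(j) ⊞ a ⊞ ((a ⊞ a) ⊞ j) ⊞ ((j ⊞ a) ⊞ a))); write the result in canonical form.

Canonical form:  d(g(c ⊞ g(j) ⊞ j ⊞ j))
R5 matches:  uses g(j);  y := j, z := c ⊞ j ⊞ j
The extension variable absorbs all remaining arguments, so the whole application is rewritten.
Giving:  d(g(c ⊞ j ⊞ j))

Answer: d(g(c ⊞ j ⊞ j))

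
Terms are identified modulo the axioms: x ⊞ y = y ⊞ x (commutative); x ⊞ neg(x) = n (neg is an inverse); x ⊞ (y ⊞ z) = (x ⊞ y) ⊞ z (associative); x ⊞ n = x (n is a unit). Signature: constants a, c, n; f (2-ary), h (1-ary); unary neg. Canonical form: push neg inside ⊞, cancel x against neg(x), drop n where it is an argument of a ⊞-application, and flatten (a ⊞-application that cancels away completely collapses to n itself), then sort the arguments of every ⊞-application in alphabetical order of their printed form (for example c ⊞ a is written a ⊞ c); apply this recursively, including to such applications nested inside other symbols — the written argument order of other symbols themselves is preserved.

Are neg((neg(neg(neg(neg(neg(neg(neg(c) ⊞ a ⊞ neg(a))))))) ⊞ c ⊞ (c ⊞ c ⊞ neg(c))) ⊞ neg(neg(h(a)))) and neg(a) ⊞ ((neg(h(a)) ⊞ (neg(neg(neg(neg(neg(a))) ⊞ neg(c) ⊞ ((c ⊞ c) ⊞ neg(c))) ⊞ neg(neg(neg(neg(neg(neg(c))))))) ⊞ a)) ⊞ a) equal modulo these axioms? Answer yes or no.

Answer: yes — both canonical forms are neg(c) ⊞ neg(h(a))

Derivation:
Left:  neg((neg(neg(neg(neg(neg(neg(neg(c) ⊞ a ⊞ neg(a))))))) ⊞ c ⊞ (c ⊞ c ⊞ neg(c))) ⊞ neg(neg(h(a))))
  Push neg inside:  distribute neg over ⊞ and collapse double neg
  Inverses cancel:  a cancels
  Collect:  neg(c) ⊞ neg(h(a))
Right:  neg(a) ⊞ ((neg(h(a)) ⊞ (neg(neg(neg(neg(neg(a))) ⊞ neg(c) ⊞ ((c ⊞ c) ⊞ neg(c))) ⊞ neg(neg(neg(neg(neg(neg(c))))))) ⊞ a)) ⊞ a)
  Push neg inside:  distribute neg over ⊞ and collapse double neg
  Cancel:  a cancels
  Collect terms:  neg(h(a)) ⊞ neg(c)
  Order the arguments:  neg(c) ⊞ neg(h(a))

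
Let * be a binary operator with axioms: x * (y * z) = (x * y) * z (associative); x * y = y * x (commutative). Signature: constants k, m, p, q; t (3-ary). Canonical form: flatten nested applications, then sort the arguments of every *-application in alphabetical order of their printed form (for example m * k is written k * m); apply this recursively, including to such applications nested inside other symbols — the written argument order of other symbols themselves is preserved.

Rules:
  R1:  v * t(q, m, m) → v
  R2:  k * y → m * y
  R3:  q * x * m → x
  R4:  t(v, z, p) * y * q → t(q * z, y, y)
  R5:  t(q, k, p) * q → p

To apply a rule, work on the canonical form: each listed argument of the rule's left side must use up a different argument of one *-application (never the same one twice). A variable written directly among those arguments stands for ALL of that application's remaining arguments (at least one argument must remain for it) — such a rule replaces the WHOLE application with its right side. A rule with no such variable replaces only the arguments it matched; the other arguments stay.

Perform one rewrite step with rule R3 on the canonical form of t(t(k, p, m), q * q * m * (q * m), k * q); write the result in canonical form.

Answer: t(t(k, p, m), m * q * q, k * q)

Derivation:
Canonical form:  t(t(k, p, m), m * m * q * q * q, k * q)
R3 matches:  uses m, q;  x := m * q * q
The extension variable absorbs all remaining arguments, so the whole application is rewritten.
Result:  t(t(k, p, m), m * q * q, k * q)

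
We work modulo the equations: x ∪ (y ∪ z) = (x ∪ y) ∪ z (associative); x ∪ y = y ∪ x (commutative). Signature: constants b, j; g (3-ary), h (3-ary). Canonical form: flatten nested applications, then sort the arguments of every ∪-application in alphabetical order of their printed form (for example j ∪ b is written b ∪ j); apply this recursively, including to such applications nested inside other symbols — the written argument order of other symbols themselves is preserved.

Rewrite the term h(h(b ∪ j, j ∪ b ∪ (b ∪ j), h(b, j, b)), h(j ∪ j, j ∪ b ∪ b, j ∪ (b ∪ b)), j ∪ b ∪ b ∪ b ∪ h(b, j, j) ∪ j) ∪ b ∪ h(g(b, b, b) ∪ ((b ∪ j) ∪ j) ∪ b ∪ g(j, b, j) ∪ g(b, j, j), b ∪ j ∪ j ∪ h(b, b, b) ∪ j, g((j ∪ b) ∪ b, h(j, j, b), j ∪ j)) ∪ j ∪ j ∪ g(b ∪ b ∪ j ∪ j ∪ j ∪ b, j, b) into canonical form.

Inside:  h(h(b ∪ j, j ∪ b ∪ (b ∪ j), h(b, j, b)), h(j ∪ j, j ∪ b ∪ b, j ∪ (b ∪ b)), j ∪ b ∪ b ∪ b ∪ h(b, j, j) ∪ j)  →  h(h(b ∪ j, b ∪ b ∪ j ∪ j, h(b, j, b)), h(j ∪ j, b ∪ b ∪ j, b ∪ b ∪ j), b ∪ b ∪ b ∪ h(b, j, j) ∪ j ∪ j)
Canonicalize subterm:  h(g(b, b, b) ∪ ((b ∪ j) ∪ j) ∪ b ∪ g(j, b, j) ∪ g(b, j, j), b ∪ j ∪ j ∪ h(b, b, b) ∪ j, g((j ∪ b) ∪ b, h(j, j, b), j ∪ j))  →  h(b ∪ b ∪ g(b, b, b) ∪ g(b, j, j) ∪ g(j, b, j) ∪ j ∪ j, b ∪ h(b, b, b) ∪ j ∪ j ∪ j, g(b ∪ b ∪ j, h(j, j, b), j ∪ j))
Canonicalize subterm:  g(b ∪ b ∪ j ∪ j ∪ j ∪ b, j, b)  →  g(b ∪ b ∪ b ∪ j ∪ j ∪ j, j, b)
Sort:  b ∪ g(b ∪ b ∪ b ∪ j ∪ j ∪ j, j, b) ∪ h(b ∪ b ∪ g(b, b, b) ∪ g(b, j, j) ∪ g(j, b, j) ∪ j ∪ j, b ∪ h(b, b, b) ∪ j ∪ j ∪ j, g(b ∪ b ∪ j, h(j, j, b), j ∪ j)) ∪ h(h(b ∪ j, b ∪ b ∪ j ∪ j, h(b, j, b)), h(j ∪ j, b ∪ b ∪ j, b ∪ b ∪ j), b ∪ b ∪ b ∪ h(b, j, j) ∪ j ∪ j) ∪ j ∪ j

Answer: b ∪ g(b ∪ b ∪ b ∪ j ∪ j ∪ j, j, b) ∪ h(b ∪ b ∪ g(b, b, b) ∪ g(b, j, j) ∪ g(j, b, j) ∪ j ∪ j, b ∪ h(b, b, b) ∪ j ∪ j ∪ j, g(b ∪ b ∪ j, h(j, j, b), j ∪ j)) ∪ h(h(b ∪ j, b ∪ b ∪ j ∪ j, h(b, j, b)), h(j ∪ j, b ∪ b ∪ j, b ∪ b ∪ j), b ∪ b ∪ b ∪ h(b, j, j) ∪ j ∪ j) ∪ j ∪ j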